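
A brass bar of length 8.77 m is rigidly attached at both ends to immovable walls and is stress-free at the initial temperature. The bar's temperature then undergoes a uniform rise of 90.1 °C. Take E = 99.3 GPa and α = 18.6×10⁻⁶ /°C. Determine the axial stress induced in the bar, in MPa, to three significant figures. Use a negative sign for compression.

-166 MPa

Free thermal expansion αLΔT = 18.6e-6 · 8770 · 90.1 = 14.7 mm.
The walls impose strain ε = −(14.7)/8770 = -1.6759e-03; σ = Eε = 99300 · -1.6759e-03 = -166.4 MPa.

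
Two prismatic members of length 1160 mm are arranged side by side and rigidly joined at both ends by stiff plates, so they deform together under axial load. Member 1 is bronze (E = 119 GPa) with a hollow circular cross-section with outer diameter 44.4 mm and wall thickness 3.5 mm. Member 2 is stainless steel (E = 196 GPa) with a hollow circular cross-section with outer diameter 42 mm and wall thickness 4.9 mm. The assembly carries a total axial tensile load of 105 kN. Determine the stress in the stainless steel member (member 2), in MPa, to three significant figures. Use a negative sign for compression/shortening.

A_1 = 449.7 mm².
A_2 = 571.1 mm².
Equal strain + equilibrium ⇒ each member carries load in proportion to AE: A₁E₁ = 53520000 N, A₂E₂ = 111900000 N, ΣAE = 165500000 N.
σ₂ = P·E₂/ΣAE = 105000·196000/165500000 = 124.4 MPa.

124 MPa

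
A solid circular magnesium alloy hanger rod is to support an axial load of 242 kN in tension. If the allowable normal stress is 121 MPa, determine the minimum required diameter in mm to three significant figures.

50.5 mm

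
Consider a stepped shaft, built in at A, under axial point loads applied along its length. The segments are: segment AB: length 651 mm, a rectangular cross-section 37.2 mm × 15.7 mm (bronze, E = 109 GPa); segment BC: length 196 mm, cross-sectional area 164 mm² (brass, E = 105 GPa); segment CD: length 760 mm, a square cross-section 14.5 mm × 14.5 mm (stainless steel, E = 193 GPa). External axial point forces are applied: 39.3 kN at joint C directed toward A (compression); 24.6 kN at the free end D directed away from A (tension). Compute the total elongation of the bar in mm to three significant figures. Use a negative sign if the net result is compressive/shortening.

0.143 mm

Internal axial forces (sectioning from the free end, tension +): N_CD = 24.6 kN, N_BC = -14.7 kN, N_AB = -14.7 kN.
A_AB = 584 mm².
A_CD = 210.2 mm².
δ_AB = -14700·651/(584·109000) = -0.1503 mm
δ_BC = -14700·196/(164·105000) = -0.1673 mm
δ_CD = 24600·760/(210.2·193000) = 0.4607 mm
δ = Σδ_i = 0.1431 mm.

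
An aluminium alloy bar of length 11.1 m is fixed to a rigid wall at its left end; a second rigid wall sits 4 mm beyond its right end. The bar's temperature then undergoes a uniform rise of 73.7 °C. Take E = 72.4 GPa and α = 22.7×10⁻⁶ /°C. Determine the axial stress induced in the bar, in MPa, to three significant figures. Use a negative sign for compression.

Free thermal expansion αLΔT = 22.7e-6 · 11100 · 73.7 = 18.57 mm.
The walls engage after the gap closes; constrained expansion = 18.57 − 4 = 14.57 mm.
The walls impose strain ε = −(14.57)/11100 = -1.3126e-03; σ = Eε = 72400 · -1.3126e-03 = -95.03 MPa.

-95.0 MPa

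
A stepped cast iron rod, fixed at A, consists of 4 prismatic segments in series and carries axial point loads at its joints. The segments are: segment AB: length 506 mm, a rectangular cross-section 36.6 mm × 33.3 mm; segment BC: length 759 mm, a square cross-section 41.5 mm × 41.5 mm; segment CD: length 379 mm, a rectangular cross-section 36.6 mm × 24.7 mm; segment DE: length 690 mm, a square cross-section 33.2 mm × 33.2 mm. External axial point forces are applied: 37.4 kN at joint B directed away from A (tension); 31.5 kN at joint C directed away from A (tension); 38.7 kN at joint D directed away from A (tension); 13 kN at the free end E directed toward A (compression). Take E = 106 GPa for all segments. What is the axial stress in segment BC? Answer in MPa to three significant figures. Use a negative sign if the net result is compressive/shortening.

Internal axial forces (sectioning from the free end, tension +): N_DE = -13 kN, N_CD = 25.7 kN, N_BC = 57.2 kN, N_AB = 94.6 kN.
A_BC = 1722 mm².
σ_BC = N_BC/A_BC = 57200/1722 = 33.21 MPa.

33.2 MPa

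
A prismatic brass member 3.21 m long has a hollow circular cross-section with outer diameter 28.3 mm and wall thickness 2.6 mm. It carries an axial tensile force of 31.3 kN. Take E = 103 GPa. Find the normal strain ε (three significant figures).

0.00145

A = 209.9 mm².
σ = N/A = 149.1 MPa; ε = σ/E = 149.1/103000 = 1.448e-03.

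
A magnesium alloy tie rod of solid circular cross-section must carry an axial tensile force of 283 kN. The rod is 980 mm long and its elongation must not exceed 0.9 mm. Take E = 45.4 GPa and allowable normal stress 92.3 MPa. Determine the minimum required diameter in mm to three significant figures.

93.0 mm

Required area A ≥ P/σ_allow = 283000/92.3 = 3066 mm².
For a solid circular section, d ≥ √(4A/π) = 62.48 mm.
Elongation limit: A ≥ PL/(Eδ_allow) = 283000·980/(45400·0.9) = 6788 mm² ⇒ d ≥ 92.96 mm.
The elongation limit governs.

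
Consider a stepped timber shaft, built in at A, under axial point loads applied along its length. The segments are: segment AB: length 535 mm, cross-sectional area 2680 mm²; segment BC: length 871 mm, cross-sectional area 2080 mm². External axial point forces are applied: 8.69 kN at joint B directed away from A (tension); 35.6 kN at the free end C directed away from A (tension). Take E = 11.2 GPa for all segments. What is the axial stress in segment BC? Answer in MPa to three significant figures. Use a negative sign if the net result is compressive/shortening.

17.1 MPa

Internal axial forces (sectioning from the free end, tension +): N_BC = 35.6 kN, N_AB = 44.29 kN.
σ_BC = N_BC/A_BC = 35600/2080 = 17.12 MPa.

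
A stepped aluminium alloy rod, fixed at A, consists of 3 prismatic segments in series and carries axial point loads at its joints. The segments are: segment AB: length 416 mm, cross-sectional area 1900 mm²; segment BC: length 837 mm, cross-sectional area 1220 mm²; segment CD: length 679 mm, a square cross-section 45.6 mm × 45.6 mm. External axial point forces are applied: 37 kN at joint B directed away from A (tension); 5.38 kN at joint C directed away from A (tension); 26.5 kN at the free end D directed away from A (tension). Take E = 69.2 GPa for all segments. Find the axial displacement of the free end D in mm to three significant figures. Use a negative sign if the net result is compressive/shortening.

0.659 mm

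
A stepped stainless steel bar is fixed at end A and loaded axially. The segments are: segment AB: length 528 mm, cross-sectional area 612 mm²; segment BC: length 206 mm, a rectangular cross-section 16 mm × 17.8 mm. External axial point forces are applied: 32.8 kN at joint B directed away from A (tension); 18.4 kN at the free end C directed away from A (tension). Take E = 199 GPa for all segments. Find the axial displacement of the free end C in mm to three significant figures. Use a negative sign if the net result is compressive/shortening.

Internal axial forces (sectioning from the free end, tension +): N_BC = 18.4 kN, N_AB = 51.2 kN.
A_BC = 284.8 mm².
δ_AB = 51200·528/(612·199000) = 0.222 mm
δ_BC = 18400·206/(284.8·199000) = 0.06688 mm
δ = Σδ_i = 0.2889 mm.

0.289 mm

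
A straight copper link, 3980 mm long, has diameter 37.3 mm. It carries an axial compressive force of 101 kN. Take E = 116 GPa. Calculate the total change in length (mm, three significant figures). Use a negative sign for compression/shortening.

A = 1093 mm².
δ_mech = NL/(AE) = -101000·3980/(1093·116000) = -3.171 mm.

-3.17 mm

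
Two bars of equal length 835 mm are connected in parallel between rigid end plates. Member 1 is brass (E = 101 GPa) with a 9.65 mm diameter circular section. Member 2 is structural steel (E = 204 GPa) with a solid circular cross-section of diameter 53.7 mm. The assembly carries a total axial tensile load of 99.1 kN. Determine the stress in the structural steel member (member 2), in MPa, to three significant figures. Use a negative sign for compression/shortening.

A_1 = 73.14 mm².
A_2 = 2265 mm².
Equal strain + equilibrium ⇒ each member carries load in proportion to AE: A₁E₁ = 7387000 N, A₂E₂ = 462000000 N, ΣAE = 469400000 N.
σ₂ = P·E₂/ΣAE = 99100·204000/469400000 = 43.07 MPa.

43.1 MPa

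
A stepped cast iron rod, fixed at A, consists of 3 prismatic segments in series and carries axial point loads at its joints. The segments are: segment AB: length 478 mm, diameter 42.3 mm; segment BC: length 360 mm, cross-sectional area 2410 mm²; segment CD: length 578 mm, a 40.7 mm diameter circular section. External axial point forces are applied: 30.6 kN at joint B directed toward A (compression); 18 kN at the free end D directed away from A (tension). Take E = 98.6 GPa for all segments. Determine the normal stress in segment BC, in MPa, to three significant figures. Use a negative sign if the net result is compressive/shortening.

Internal axial forces (sectioning from the free end, tension +): N_CD = 18 kN, N_BC = 18 kN, N_AB = -12.6 kN.
σ_BC = N_BC/A_BC = 18000/2410 = 7.469 MPa.

7.47 MPa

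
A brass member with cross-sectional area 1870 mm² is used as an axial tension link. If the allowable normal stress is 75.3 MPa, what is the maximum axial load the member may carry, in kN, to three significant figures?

P_max = σ_allow · A = 75.3 · 1870 = 140800 N = 140.8 kN.

141 kN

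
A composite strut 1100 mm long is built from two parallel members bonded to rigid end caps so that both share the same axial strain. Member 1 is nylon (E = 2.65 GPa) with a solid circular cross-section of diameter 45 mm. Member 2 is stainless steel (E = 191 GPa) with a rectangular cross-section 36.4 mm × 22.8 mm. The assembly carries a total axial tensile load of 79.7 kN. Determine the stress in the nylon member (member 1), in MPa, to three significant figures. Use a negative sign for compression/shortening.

1.30 MPa

A_1 = 1590 mm².
A_2 = 829.9 mm².
Equal strain + equilibrium ⇒ each member carries load in proportion to AE: A₁E₁ = 4215000 N, A₂E₂ = 158500000 N, ΣAE = 162700000 N.
σ₁ = P·E₁/ΣAE = 79700·2650/162700000 = 1.298 MPa.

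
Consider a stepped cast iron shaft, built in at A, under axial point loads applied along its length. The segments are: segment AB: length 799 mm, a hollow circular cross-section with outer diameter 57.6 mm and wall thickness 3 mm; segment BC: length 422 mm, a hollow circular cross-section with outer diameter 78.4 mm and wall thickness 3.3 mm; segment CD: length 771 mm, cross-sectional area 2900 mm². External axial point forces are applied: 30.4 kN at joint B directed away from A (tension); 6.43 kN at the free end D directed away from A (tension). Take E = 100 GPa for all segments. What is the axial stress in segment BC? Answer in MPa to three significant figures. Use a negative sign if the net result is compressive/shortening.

8.26 MPa

Internal axial forces (sectioning from the free end, tension +): N_CD = 6.43 kN, N_BC = 6.43 kN, N_AB = 36.83 kN.
A_BC = 778.6 mm².
σ_BC = N_BC/A_BC = 6430/778.6 = 8.259 MPa.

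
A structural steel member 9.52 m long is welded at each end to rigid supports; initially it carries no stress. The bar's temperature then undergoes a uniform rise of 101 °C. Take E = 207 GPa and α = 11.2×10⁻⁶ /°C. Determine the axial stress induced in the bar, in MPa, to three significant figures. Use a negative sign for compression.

Free thermal expansion αLΔT = 11.2e-6 · 9520 · 101 = 10.77 mm.
The walls impose strain ε = −(10.77)/9520 = -1.1312e-03; σ = Eε = 207000 · -1.1312e-03 = -234.2 MPa.

-234 MPa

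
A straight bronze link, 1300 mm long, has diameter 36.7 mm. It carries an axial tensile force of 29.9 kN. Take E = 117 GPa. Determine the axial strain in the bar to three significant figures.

A = 1058 mm².
σ = N/A = 28.27 MPa; ε = σ/E = 28.27/117000 = 2.416e-04.

2.42e-04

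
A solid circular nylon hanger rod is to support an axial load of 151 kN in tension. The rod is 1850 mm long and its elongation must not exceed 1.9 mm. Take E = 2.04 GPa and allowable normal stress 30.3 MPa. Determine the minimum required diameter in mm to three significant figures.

303 mm

Required area A ≥ P/σ_allow = 151000/30.3 = 4983 mm².
For a solid circular section, d ≥ √(4A/π) = 79.66 mm.
Elongation limit: A ≥ PL/(Eδ_allow) = 151000·1850/(2040·1.9) = 72070 mm² ⇒ d ≥ 302.9 mm.
The elongation limit governs.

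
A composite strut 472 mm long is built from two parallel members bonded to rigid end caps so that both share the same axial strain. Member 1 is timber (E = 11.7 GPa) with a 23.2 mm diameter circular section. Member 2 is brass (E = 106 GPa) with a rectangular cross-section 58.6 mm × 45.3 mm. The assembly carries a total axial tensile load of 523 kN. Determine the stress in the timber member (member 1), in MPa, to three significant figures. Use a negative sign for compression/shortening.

A_1 = 422.7 mm².
A_2 = 2655 mm².
Equal strain + equilibrium ⇒ each member carries load in proportion to AE: A₁E₁ = 4946000 N, A₂E₂ = 281400000 N, ΣAE = 286300000 N.
σ₁ = P·E₁/ΣAE = 523000·11700/286300000 = 21.37 MPa.

21.4 MPa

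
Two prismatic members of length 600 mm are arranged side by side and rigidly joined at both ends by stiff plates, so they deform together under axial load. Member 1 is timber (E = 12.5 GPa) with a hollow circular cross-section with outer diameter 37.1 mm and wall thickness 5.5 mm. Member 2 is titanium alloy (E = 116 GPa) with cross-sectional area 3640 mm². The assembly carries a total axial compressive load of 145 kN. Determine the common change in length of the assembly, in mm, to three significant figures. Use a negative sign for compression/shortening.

-0.203 mm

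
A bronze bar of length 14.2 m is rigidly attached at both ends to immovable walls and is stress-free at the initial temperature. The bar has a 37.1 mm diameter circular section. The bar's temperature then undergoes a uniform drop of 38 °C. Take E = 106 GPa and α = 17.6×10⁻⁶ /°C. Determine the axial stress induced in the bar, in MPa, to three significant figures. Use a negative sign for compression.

Free thermal expansion αLΔT = 17.6e-6 · 14200 · -38 = -9.497 mm.
The walls impose strain ε = −(-9.497)/14200 = 6.6880e-04; σ = Eε = 106000 · 6.6880e-04 = 70.89 MPa.

70.9 MPa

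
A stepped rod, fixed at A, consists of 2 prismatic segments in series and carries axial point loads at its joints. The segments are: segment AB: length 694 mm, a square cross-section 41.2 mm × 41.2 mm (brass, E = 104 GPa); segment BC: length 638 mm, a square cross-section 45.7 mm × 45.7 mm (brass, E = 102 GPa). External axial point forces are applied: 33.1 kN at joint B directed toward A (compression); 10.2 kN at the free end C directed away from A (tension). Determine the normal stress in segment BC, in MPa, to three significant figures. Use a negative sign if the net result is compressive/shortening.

4.88 MPa

Internal axial forces (sectioning from the free end, tension +): N_BC = 10.2 kN, N_AB = -22.9 kN.
A_BC = 2088 mm².
σ_BC = N_BC/A_BC = 10200/2088 = 4.884 MPa.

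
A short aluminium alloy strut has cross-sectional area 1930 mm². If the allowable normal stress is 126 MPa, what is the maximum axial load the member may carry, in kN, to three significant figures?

P_max = σ_allow · A = 126 · 1930 = 243200 N = 243.2 kN.

243 kN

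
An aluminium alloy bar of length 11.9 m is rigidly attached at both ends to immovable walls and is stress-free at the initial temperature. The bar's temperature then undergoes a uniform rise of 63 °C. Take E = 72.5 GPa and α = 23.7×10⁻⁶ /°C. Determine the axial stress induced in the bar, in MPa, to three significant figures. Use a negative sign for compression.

-108 MPa

Free thermal expansion αLΔT = 23.7e-6 · 11900 · 63 = 17.77 mm.
The walls impose strain ε = −(17.77)/11900 = -1.4931e-03; σ = Eε = 72500 · -1.4931e-03 = -108.2 MPa.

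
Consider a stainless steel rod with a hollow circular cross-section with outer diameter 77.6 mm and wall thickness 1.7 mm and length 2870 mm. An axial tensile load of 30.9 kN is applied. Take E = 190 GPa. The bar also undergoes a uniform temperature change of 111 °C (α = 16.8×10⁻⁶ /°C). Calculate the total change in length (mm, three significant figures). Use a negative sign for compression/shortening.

6.50 mm

A = 405.4 mm².
δ_mech = NL/(AE) = 30900·2870/(405.4·190000) = 1.151 mm.
δ_thermal = αLΔT = 16.8e-6·2870·111 = 5.352 mm.
δ = δ_mech + δ_thermal = 6.503 mm.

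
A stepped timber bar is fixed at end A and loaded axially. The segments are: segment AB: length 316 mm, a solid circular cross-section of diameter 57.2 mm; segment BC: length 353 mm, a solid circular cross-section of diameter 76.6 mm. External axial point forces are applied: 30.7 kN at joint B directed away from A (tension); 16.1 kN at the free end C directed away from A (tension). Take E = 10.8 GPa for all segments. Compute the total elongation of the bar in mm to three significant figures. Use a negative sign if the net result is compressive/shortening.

0.647 mm

Internal axial forces (sectioning from the free end, tension +): N_BC = 16.1 kN, N_AB = 46.8 kN.
A_AB = 2570 mm².
A_BC = 4608 mm².
δ_AB = 46800·316/(2570·10800) = 0.5329 mm
δ_BC = 16100·353/(4608·10800) = 0.1142 mm
δ = Σδ_i = 0.6471 mm.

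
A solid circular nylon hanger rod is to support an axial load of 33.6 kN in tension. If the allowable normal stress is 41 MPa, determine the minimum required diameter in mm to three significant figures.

Required area A ≥ P/σ_allow = 33600/41 = 819.5 mm².
For a solid circular section, d ≥ √(4A/π) = 32.3 mm.

32.3 mm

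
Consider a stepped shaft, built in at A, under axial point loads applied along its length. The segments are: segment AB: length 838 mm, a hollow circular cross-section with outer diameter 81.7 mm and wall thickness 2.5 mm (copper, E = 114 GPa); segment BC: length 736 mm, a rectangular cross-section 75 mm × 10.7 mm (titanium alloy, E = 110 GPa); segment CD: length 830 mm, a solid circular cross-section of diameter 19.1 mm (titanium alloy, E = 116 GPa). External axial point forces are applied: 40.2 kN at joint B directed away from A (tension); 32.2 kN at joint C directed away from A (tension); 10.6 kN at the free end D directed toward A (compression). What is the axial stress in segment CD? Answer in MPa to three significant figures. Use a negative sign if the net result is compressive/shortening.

-37.0 MPa

Internal axial forces (sectioning from the free end, tension +): N_CD = -10.6 kN, N_BC = 21.6 kN, N_AB = 61.8 kN.
A_CD = 286.5 mm².
σ_CD = N_CD/A_CD = -10600/286.5 = -37 MPa.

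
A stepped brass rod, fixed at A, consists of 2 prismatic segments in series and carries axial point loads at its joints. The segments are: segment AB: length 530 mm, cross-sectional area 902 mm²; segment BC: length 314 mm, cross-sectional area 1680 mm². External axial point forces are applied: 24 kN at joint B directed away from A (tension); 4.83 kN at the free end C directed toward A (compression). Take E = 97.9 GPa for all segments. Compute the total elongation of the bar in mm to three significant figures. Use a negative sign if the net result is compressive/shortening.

0.106 mm

Internal axial forces (sectioning from the free end, tension +): N_BC = -4.83 kN, N_AB = 19.17 kN.
δ_AB = 19170·530/(902·97900) = 0.1151 mm
δ_BC = -4830·314/(1680·97900) = -0.009221 mm
δ = Σδ_i = 0.1058 mm.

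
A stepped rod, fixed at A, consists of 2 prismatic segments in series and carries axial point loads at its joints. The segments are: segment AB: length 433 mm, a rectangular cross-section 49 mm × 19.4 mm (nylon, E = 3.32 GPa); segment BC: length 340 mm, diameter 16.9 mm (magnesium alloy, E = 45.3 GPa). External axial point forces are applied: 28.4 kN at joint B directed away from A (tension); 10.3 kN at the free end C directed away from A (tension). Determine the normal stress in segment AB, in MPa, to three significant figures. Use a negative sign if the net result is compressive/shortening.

Internal axial forces (sectioning from the free end, tension +): N_BC = 10.3 kN, N_AB = 38.7 kN.
A_AB = 950.6 mm².
σ_AB = N_AB/A_AB = 38700/950.6 = 40.71 MPa.

40.7 MPa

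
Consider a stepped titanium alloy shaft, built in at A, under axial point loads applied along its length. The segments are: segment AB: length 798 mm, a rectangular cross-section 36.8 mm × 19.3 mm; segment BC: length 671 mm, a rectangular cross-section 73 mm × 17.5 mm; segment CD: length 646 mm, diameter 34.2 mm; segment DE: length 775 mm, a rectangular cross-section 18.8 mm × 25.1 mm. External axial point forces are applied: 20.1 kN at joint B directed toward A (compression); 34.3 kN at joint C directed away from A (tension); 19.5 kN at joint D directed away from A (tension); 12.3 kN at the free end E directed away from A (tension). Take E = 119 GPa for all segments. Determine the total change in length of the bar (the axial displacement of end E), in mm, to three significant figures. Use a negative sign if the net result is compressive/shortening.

1.08 mm

Internal axial forces (sectioning from the free end, tension +): N_DE = 12.3 kN, N_CD = 31.8 kN, N_BC = 66.1 kN, N_AB = 46 kN.
A_AB = 710.2 mm².
A_BC = 1278 mm².
A_CD = 918.6 mm².
A_DE = 471.9 mm².
δ_AB = 46000·798/(710.2·119000) = 0.4343 mm
δ_BC = 66100·671/(1278·119000) = 0.2918 mm
δ_CD = 31800·646/(918.6·119000) = 0.1879 mm
δ_DE = 12300·775/(471.9·119000) = 0.1698 mm
δ = Σδ_i = 1.084 mm.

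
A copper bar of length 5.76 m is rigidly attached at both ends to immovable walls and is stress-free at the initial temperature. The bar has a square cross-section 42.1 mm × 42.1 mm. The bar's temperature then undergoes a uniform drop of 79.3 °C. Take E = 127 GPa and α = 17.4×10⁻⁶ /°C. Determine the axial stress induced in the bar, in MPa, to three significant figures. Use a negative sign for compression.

Free thermal expansion αLΔT = 17.4e-6 · 5760 · -79.3 = -7.948 mm.
The walls impose strain ε = −(-7.948)/5760 = 1.3798e-03; σ = Eε = 127000 · 1.3798e-03 = 175.2 MPa.

175 MPa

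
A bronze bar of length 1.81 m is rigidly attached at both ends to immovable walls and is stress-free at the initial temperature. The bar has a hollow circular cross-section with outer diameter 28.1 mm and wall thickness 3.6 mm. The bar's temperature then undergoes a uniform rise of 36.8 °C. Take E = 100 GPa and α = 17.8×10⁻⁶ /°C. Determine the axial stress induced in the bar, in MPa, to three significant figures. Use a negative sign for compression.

Free thermal expansion αLΔT = 17.8e-6 · 1810 · 36.8 = 1.186 mm.
The walls impose strain ε = −(1.186)/1810 = -6.5504e-04; σ = Eε = 100000 · -6.5504e-04 = -65.5 MPa.

-65.5 MPa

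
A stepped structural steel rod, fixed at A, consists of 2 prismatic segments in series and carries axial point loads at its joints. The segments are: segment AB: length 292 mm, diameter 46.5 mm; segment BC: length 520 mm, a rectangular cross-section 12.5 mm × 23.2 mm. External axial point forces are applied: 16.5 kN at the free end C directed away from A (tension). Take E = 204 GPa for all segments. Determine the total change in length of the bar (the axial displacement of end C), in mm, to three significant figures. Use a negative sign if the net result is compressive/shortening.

0.159 mm

Internal axial forces (sectioning from the free end, tension +): N_BC = 16.5 kN, N_AB = 16.5 kN.
A_AB = 1698 mm².
A_BC = 290 mm².
δ_AB = 16500·292/(1698·204000) = 0.01391 mm
δ_BC = 16500·520/(290·204000) = 0.145 mm
δ = Σδ_i = 0.1589 mm.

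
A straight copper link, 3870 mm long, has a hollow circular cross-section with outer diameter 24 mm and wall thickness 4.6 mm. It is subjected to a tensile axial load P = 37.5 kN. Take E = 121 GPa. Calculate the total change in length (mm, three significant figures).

4.28 mm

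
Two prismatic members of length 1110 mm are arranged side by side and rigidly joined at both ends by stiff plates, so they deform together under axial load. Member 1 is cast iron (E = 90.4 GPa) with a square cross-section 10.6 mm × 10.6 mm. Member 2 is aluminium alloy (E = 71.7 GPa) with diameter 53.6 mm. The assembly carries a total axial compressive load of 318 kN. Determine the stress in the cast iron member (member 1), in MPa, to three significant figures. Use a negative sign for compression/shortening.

A_1 = 112.4 mm².
A_2 = 2256 mm².
Equal strain + equilibrium ⇒ each member carries load in proportion to AE: A₁E₁ = 10160000 N, A₂E₂ = 161800000 N, ΣAE = 171900000 N.
σ₁ = P·E₁/ΣAE = -318000·90400/171900000 = -167.2 MPa.

-167 MPa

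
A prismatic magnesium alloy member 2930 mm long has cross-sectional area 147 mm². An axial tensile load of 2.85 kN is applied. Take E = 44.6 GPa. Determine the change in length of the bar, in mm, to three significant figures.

1.27 mm

δ_mech = NL/(AE) = 2850·2930/(147·44600) = 1.274 mm.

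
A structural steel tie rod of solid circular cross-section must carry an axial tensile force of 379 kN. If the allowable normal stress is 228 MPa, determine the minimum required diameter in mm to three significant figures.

46.0 mm

Required area A ≥ P/σ_allow = 379000/228 = 1662 mm².
For a solid circular section, d ≥ √(4A/π) = 46.01 mm.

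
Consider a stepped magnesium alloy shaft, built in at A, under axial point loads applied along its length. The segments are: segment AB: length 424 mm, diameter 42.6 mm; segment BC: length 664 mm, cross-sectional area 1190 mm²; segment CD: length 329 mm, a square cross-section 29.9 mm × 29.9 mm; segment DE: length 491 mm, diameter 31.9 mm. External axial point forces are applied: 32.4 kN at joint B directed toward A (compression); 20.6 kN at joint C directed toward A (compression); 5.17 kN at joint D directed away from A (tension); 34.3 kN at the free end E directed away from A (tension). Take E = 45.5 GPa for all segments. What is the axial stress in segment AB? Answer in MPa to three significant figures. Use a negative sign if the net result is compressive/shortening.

-9.49 MPa

Internal axial forces (sectioning from the free end, tension +): N_DE = 34.3 kN, N_CD = 39.47 kN, N_BC = 18.87 kN, N_AB = -13.53 kN.
A_AB = 1425 mm².
σ_AB = N_AB/A_AB = -13530/1425 = -9.493 MPa.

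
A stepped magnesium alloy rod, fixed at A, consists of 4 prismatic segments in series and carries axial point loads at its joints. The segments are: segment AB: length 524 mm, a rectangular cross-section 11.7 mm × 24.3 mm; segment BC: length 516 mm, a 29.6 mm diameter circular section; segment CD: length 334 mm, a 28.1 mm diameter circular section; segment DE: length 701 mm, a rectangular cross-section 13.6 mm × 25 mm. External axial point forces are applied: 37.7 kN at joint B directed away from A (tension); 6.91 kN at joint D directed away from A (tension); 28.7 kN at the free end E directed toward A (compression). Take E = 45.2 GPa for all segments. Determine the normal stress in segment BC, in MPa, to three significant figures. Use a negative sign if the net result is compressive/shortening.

-31.7 MPa

Internal axial forces (sectioning from the free end, tension +): N_DE = -28.7 kN, N_CD = -21.79 kN, N_BC = -21.79 kN, N_AB = 15.91 kN.
A_BC = 688.1 mm².
σ_BC = N_BC/A_BC = -21790/688.1 = -31.67 MPa.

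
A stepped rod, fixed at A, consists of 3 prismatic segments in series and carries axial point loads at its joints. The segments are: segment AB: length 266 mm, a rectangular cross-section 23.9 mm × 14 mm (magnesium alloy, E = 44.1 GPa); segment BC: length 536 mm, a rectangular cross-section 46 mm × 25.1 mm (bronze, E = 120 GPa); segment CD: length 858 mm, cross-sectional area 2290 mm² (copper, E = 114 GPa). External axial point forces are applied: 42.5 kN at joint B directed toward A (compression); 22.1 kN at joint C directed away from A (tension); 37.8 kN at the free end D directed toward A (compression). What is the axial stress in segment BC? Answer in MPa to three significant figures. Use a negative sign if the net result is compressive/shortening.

Internal axial forces (sectioning from the free end, tension +): N_CD = -37.8 kN, N_BC = -15.7 kN, N_AB = -58.2 kN.
A_BC = 1155 mm².
σ_BC = N_BC/A_BC = -15700/1155 = -13.6 MPa.

-13.6 MPa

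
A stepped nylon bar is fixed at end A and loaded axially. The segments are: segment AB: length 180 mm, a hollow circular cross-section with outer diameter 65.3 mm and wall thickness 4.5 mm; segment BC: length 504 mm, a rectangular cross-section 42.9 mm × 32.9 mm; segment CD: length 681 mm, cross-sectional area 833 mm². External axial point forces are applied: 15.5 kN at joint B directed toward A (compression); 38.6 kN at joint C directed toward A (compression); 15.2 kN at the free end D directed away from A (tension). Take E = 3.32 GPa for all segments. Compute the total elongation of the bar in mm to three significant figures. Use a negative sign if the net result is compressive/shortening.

Internal axial forces (sectioning from the free end, tension +): N_CD = 15.2 kN, N_BC = -23.4 kN, N_AB = -38.9 kN.
A_AB = 859.5 mm².
A_BC = 1411 mm².
δ_AB = -38900·180/(859.5·3320) = -2.454 mm
δ_BC = -23400·504/(1411·3320) = -2.517 mm
δ_CD = 15200·681/(833·3320) = 3.743 mm
δ = Σδ_i = -1.228 mm.

-1.23 mm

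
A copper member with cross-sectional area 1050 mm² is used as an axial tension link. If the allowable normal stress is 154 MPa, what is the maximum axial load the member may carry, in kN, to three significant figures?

P_max = σ_allow · A = 154 · 1050 = 161700 N = 161.7 kN.

162 kN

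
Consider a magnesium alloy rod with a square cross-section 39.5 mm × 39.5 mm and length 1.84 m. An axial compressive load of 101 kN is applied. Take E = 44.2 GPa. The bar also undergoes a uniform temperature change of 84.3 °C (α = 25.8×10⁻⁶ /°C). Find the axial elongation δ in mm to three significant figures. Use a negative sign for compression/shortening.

1.31 mm

A = 1560 mm².
δ_mech = NL/(AE) = -101000·1840/(1560·44200) = -2.695 mm.
δ_thermal = αLΔT = 25.8e-6·1840·84.3 = 4.002 mm.
δ = δ_mech + δ_thermal = 1.307 mm.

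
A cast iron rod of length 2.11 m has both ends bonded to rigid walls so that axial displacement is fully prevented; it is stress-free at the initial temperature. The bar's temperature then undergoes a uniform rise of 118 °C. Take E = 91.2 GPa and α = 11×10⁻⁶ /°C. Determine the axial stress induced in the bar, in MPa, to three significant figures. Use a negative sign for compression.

Free thermal expansion αLΔT = 11e-6 · 2110 · 118 = 2.739 mm.
The walls impose strain ε = −(2.739)/2110 = -1.2980e-03; σ = Eε = 91200 · -1.2980e-03 = -118.4 MPa.

-118 MPa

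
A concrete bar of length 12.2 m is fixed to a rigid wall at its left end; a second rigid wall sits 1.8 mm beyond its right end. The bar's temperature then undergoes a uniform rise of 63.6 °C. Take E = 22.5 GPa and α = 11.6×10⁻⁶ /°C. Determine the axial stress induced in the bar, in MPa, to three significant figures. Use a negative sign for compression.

-13.3 MPa

Free thermal expansion αLΔT = 11.6e-6 · 12200 · 63.6 = 9.001 mm.
The walls engage after the gap closes; constrained expansion = 9.001 − 1.8 = 7.201 mm.
The walls impose strain ε = −(7.201)/12200 = -5.9022e-04; σ = Eε = 22500 · -5.9022e-04 = -13.28 MPa.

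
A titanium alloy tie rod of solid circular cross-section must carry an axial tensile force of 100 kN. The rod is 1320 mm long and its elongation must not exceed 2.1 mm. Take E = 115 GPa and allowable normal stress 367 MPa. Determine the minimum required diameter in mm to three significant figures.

26.4 mm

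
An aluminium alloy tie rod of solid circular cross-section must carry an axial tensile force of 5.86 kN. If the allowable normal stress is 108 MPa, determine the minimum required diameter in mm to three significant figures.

Required area A ≥ P/σ_allow = 5860/108 = 54.26 mm².
For a solid circular section, d ≥ √(4A/π) = 8.312 mm.

8.31 mm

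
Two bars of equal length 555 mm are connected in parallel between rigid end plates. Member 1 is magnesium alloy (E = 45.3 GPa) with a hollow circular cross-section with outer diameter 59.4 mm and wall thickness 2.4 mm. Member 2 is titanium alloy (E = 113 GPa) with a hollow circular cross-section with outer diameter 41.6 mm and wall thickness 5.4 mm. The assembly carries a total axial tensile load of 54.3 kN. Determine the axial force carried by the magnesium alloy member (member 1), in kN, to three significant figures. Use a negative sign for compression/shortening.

11.9 kN

A_1 = 429.8 mm².
A_2 = 614.1 mm².
Equal strain + equilibrium ⇒ each member carries load in proportion to AE: A₁E₁ = 19470000 N, A₂E₂ = 69400000 N, ΣAE = 88860000 N.
F₁ = P·A₁E₁/ΣAE = 54300·19470000/88860000 = 11900 N.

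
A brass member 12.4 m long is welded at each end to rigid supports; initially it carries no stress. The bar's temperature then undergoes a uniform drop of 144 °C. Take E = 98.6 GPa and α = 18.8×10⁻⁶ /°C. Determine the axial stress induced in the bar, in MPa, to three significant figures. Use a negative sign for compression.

267 MPa

Free thermal expansion αLΔT = 18.8e-6 · 12400 · -144 = -33.57 mm.
The walls impose strain ε = −(-33.57)/12400 = 2.7072e-03; σ = Eε = 98600 · 2.7072e-03 = 266.9 MPa.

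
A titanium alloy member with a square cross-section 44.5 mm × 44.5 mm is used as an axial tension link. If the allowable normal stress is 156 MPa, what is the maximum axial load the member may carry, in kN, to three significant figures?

309 kN

A = 1980 mm².
P_max = σ_allow · A = 156 · 1980 = 308900 N = 308.9 kN.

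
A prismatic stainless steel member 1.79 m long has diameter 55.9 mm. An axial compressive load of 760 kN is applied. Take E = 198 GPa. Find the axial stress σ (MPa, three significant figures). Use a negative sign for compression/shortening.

A = 2454 mm².
σ = N/A = -760000/2454 = -309.7 MPa.

-310 MPa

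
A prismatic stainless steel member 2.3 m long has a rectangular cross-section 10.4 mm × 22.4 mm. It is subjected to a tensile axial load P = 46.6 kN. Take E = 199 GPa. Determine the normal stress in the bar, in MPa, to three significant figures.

A = 233 mm².
σ = N/A = 46600/233 = 200 MPa.

200 MPa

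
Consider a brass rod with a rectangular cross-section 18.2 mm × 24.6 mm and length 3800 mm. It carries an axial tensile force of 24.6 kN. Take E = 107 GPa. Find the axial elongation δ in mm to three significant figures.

1.95 mm

A = 447.7 mm².
δ_mech = NL/(AE) = 24600·3800/(447.7·107000) = 1.951 mm.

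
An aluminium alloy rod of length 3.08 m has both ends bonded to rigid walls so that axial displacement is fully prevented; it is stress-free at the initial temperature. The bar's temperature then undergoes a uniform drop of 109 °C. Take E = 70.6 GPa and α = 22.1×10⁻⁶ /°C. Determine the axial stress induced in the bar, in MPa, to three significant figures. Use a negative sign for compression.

Free thermal expansion αLΔT = 22.1e-6 · 3080 · -109 = -7.419 mm.
The walls impose strain ε = −(-7.419)/3080 = 2.4089e-03; σ = Eε = 70600 · 2.4089e-03 = 170.1 MPa.

170 MPa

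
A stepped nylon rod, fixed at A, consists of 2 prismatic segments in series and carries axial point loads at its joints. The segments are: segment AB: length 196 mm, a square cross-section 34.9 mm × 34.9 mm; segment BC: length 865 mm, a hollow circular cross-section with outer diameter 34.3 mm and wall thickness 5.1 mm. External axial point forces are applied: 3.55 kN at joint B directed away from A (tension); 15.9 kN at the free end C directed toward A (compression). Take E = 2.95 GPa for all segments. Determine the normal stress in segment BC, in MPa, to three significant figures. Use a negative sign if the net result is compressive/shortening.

-34.0 MPa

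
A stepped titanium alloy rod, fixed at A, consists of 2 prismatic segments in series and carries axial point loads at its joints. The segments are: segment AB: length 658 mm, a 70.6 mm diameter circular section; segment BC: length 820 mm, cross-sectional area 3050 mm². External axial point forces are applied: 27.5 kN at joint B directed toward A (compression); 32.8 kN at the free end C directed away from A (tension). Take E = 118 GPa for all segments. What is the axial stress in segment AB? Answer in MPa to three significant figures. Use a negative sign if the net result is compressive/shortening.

1.35 MPa

Internal axial forces (sectioning from the free end, tension +): N_BC = 32.8 kN, N_AB = 5.3 kN.
A_AB = 3915 mm².
σ_AB = N_AB/A_AB = 5300/3915 = 1.354 MPa.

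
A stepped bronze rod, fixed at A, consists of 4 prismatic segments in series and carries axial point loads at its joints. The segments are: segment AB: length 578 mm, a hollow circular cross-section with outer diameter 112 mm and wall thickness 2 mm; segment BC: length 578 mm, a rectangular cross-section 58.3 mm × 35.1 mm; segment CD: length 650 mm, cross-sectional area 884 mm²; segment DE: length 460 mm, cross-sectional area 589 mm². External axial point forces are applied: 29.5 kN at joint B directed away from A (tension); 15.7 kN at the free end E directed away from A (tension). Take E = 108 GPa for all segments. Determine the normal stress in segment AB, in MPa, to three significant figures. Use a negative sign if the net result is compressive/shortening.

65.4 MPa

Internal axial forces (sectioning from the free end, tension +): N_DE = 15.7 kN, N_CD = 15.7 kN, N_BC = 15.7 kN, N_AB = 45.2 kN.
A_AB = 691.2 mm².
σ_AB = N_AB/A_AB = 45200/691.2 = 65.4 MPa.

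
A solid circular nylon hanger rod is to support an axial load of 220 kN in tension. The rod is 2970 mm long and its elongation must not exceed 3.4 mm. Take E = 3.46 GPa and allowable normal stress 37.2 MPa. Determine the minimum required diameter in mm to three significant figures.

266 mm

Required area A ≥ P/σ_allow = 220000/37.2 = 5914 mm².
For a solid circular section, d ≥ √(4A/π) = 86.78 mm.
Elongation limit: A ≥ PL/(Eδ_allow) = 220000·2970/(3460·3.4) = 55540 mm² ⇒ d ≥ 265.9 mm.
The elongation limit governs.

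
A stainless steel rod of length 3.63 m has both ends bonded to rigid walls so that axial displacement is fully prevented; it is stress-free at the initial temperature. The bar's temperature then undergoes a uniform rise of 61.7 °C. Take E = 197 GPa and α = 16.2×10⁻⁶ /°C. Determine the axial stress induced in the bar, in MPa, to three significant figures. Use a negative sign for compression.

Free thermal expansion αLΔT = 16.2e-6 · 3630 · 61.7 = 3.628 mm.
The walls impose strain ε = −(3.628)/3630 = -9.9954e-04; σ = Eε = 197000 · -9.9954e-04 = -196.9 MPa.

-197 MPa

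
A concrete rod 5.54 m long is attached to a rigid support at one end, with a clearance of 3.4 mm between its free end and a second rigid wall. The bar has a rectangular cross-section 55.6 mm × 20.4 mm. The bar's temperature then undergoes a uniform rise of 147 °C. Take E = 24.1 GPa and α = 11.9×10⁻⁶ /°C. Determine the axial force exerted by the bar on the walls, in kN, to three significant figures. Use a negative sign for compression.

Free thermal expansion αLΔT = 11.9e-6 · 5540 · 147 = 9.691 mm.
The walls engage after the gap closes; constrained expansion = 9.691 − 3.4 = 6.291 mm.
The walls impose strain ε = −(6.291)/5540 = -1.1356e-03; σ = Eε = 24100 · -1.1356e-03 = -27.37 MPa.
Wall reaction R = σ·A = -27.37·1134 = -31040 N = -31.04 kN.

-31.0 kN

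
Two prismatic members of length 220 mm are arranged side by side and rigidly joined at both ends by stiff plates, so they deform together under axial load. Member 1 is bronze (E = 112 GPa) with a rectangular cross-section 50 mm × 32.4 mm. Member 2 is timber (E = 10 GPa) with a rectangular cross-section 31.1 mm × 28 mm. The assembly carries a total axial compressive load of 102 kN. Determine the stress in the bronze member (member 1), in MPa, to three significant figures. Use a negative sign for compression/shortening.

A_1 = 1620 mm².
A_2 = 870.8 mm².
Equal strain + equilibrium ⇒ each member carries load in proportion to AE: A₁E₁ = 181400000 N, A₂E₂ = 8708000 N, ΣAE = 190100000 N.
σ₁ = P·E₁/ΣAE = -102000·112000/190100000 = -60.08 MPa.

-60.1 MPa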